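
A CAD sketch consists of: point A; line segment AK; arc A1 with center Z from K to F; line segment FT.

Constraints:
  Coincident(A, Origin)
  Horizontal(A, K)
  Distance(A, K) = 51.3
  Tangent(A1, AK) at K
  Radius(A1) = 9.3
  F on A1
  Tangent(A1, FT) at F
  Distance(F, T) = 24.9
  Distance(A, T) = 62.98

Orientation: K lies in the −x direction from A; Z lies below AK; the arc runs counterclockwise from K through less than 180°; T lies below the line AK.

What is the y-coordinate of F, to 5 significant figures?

-12.402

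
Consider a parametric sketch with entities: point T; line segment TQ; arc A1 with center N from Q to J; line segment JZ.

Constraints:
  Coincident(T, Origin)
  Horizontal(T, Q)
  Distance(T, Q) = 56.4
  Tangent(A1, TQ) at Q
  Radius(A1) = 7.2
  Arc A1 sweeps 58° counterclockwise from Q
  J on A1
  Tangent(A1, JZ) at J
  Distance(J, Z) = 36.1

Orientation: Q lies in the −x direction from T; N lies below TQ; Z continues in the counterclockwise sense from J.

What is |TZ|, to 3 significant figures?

88.4

T is at the origin; T and Q share the same y with |TQ| = 56.4 and Q on the −x side, so Q = (-56.4, 0.00). A1 meets TQ tangentially, so NQ is at right angles to TQ, so N = Q + (0, -7.2) = (-56.4, -7.20). On A1, Q sits at bearing 90° from N; a 58° counterclockwise sweep puts J at bearing 148°, so J = N + 7.2·(cos 148°, sin 148°) = (-62.5, -3.38). Tangency of A1 to JZ means the radius NJ is perpendicular to JZ, so JZ runs along (−sin 148°, cos 148°); with |JZ| = 36.1, Z = (-81.6, -34.0). Then |TZ| = |Z − T| = 88.4.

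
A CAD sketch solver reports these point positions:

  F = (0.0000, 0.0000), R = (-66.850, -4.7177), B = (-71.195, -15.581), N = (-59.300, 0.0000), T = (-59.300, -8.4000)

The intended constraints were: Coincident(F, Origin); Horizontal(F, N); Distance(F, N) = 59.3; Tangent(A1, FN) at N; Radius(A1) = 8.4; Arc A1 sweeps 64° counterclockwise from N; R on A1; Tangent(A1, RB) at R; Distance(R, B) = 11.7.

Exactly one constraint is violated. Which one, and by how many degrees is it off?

Tangent(A1, RB) at R — off by 4.20°.

F = (0.00, 0.00) ✓; F.y = 0.00, N.y = 0.00 ✓; |FN| = 59.30 ✓; ∠(TN, NF) = 90.00° ✓; |TN| = 8.400 ✓; bearing(T→R) − bearing(T→N) = 64.00° ✓; |TR| = 8.400 ✓; ∠(TR, RB) = 85.80° ✗; |RB| = 11.70 ✓.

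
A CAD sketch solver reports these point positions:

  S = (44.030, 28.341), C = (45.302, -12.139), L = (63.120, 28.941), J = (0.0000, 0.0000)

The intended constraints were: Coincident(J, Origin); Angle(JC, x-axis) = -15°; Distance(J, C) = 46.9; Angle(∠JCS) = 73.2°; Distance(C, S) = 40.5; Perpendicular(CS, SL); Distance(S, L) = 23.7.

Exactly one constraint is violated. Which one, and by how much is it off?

Distance(S, L) = 23.7 — off by 4.60.

J = (0.00, 0.00) ✓; JC at -15.00° ✓; |JC| = 46.90 ✓; ∠JCS = 73.20° ✓; |CS| = 40.50 ✓; ∠(CS, SL) = 90.00° ✓; |SL| = 19.10 ✗.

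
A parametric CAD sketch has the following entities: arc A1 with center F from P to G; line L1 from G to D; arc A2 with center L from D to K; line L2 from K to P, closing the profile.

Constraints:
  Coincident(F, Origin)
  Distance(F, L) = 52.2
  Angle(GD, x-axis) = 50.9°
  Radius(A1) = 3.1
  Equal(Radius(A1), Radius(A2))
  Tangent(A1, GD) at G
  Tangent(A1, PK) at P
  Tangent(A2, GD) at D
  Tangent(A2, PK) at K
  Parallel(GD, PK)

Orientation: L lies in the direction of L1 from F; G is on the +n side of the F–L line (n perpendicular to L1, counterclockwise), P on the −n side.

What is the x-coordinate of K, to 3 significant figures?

35.3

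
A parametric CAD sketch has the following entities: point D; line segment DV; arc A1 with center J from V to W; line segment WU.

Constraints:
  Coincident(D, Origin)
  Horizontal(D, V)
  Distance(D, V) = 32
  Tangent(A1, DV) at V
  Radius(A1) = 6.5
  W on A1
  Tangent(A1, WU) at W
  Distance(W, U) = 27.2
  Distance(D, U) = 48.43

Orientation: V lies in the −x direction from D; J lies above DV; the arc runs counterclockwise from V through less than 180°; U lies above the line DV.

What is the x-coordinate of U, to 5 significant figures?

-34.103

Checks: |JW| = 6.500 ✓; ∠(JW, WU) = 90.00° ✓; |WU| = 27.20 ✓; |DU| = 48.43 ✓.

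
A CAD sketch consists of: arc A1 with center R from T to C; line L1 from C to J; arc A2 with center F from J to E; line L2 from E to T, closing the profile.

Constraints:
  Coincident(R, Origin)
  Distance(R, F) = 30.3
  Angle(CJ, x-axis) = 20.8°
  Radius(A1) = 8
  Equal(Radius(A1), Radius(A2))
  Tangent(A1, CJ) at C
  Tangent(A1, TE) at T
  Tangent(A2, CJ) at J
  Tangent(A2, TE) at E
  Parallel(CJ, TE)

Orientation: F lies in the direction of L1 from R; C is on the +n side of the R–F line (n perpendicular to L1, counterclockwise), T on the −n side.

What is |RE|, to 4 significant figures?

31.34

The slot axis is L1's direction at 20.8°, so u = (cos 20.8°, sin 20.8°) = (0.9348, 0.3551) and n = (−sin 20.8°, cos 20.8°) = (-0.3551, 0.9348). R is at the origin and F lies 30.3 along u from R, so F = 30.3·u = (28.33, 10.76). Tangency of A1 to both parallel lines with radius 8.0 puts C and T at R ± 8.0·n: C = (-2.841, 7.479), T = (2.841, -7.479). Equal radii place J and E the same way about F: J = F + 8.0·n = (25.48, 18.24), E = F − 8.0·n = (31.17, 3.281). Then |RE| = |E − R| = 31.34.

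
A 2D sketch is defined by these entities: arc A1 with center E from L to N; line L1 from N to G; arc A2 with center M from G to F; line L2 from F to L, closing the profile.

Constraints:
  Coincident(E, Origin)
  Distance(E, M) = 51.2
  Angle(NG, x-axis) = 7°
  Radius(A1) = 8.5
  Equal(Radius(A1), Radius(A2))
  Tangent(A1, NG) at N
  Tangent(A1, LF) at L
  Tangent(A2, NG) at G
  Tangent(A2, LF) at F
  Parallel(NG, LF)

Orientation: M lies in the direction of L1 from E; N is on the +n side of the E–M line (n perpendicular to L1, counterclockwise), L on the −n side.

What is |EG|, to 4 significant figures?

51.90

The slot axis is L1's direction at 7.0°, so u = (cos 7.0°, sin 7.0°) = (0.9925, 0.1219) and n = (−sin 7.0°, cos 7.0°) = (-0.1219, 0.9925). E is at the origin and M lies 51.2 along u from E, so M = 51.2·u = (50.82, 6.240). Tangency of A1 to both parallel lines with radius 8.5 puts N and L at E ± 8.5·n: N = (-1.036, 8.437), L = (1.036, -8.437). Equal radii place G and F the same way about M: G = M + 8.5·n = (49.78, 14.68), F = M − 8.5·n = (51.85, -2.197). Then |EG| = |G − E| = 51.90.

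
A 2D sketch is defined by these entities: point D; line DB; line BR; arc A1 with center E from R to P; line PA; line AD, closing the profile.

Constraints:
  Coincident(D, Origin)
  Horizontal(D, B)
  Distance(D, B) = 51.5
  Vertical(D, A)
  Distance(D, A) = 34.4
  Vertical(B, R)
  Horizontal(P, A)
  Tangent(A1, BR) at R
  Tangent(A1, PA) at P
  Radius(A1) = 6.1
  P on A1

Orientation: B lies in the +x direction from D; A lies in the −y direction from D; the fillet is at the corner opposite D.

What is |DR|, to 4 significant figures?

58.76

D is at the origin; DB is horizontal with |DB| = 51.5 and B on the +x side, so B = (51.50, 0.000). D and A share the same x with |DA| = 34.4 and A on the −y side, so A = (0.000, -34.40). The virtual corner opposite D is at (51.50, -34.40). Tangency of A1 to BR means the radius ER is perpendicular to BR and tangency of A1 to PA means the radius EP is perpendicular to PA, with radius 6.1, so the center E sits 6.1 in from both sides at E = (45.40, -28.30). That places the tangent points at R = (51.50, -28.30) on BR and P = (45.40, -34.40) on PA. Then |DR| = |R − D| = 58.76.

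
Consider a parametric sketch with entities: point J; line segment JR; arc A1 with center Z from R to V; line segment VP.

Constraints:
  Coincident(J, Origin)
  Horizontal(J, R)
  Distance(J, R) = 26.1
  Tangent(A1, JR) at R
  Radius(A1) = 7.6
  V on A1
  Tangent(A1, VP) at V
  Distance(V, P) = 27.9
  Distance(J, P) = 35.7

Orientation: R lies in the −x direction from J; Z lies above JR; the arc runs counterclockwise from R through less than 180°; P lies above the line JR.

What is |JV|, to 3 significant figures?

19.6

Checks: |ZV| = 7.600 ✓; ∠(ZV, VP) = 90.00° ✓; |VP| = 27.90 ✓; |JP| = 35.70 ✓.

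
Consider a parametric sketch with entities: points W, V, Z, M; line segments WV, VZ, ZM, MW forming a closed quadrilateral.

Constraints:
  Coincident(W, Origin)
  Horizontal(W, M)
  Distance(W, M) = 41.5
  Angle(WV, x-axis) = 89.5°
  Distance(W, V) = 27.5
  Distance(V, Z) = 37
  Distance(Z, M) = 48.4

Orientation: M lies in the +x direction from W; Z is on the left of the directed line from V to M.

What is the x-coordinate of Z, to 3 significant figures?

31.5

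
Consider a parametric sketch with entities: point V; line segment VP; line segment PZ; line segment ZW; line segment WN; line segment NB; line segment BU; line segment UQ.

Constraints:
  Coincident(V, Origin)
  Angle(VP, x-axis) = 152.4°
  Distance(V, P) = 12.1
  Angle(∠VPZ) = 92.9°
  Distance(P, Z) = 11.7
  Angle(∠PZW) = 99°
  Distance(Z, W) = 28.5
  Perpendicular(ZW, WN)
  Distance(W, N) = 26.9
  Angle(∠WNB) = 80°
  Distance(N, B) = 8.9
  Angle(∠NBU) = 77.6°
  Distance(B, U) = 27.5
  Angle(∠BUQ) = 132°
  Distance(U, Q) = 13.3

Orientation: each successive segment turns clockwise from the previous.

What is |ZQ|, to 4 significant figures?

42.98

V is at the origin; VP runs at 152.4° with length 12.1, so P = (-10.72, 5.606). ∠VPZ = 92.9° gives PZ at 65.30° from the x-axis; with |PZ| = 11.7, Z = (-5.834, 16.24). ∠PZW = 99.0° gives ZW at -15.70° from the x-axis; with |ZW| = 28.5, W = (21.60, 8.523). ZW is perpendicular to WN, so WN runs at -105.7°; with |WN| = 26.9, N = (14.32, -17.37). ∠WNB = 80.0° gives NB at 154.3° from the x-axis; with |NB| = 8.9, B = (6.304, -13.51). ∠NBU = 77.6° gives BU at 51.90° from the x-axis; with |BU| = 27.5, U = (23.27, 8.127). ∠BUQ = 132.0° gives UQ at 3.900° from the x-axis; with |UQ| = 13.3, Q = (36.54, 9.032). Then |ZQ| = |Q − Z| = 42.98.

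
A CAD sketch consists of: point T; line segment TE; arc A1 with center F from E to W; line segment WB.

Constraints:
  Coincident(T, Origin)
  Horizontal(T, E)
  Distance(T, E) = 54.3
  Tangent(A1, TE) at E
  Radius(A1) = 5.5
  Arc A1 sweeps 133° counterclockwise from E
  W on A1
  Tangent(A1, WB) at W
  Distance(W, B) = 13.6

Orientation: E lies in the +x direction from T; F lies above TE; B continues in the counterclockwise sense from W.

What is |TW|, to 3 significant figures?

59.1

T is at the origin; TE is horizontal with |TE| = 54.3 and E on the +x side, so E = (54.3, 0.00). Since A1 is tangent to TE there, FE ⟂ TE, so F = E + (0, 5.5) = (54.3, 5.50). On A1, E sits at bearing -90° from F; a 133° counterclockwise sweep puts W at bearing 43°, so W = F + 5.5·(cos 43°, sin 43°) = (58.3, 9.25). Then |TW| = |W − T| = 59.1.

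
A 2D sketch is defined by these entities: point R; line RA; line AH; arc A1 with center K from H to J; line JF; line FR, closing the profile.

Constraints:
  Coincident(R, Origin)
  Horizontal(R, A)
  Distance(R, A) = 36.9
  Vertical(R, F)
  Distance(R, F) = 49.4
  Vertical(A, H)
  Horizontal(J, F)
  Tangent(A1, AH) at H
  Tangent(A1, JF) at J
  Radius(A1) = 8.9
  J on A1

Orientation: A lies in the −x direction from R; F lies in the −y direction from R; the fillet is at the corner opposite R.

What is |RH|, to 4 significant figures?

54.79

The virtual corner opposite R is at (-36.90, -49.40). A1 meets AH tangentially, so KH is at right angles to AH and tangency of A1 to JF means the radius KJ is perpendicular to JF, with radius 8.9, so the center K sits 8.9 in from both sides at K = (-28.00, -40.50). That places the tangent points at H = (-36.90, -40.50) on AH and J = (-28.00, -49.40) on JF. Then |RH| = |H − R| = 54.79.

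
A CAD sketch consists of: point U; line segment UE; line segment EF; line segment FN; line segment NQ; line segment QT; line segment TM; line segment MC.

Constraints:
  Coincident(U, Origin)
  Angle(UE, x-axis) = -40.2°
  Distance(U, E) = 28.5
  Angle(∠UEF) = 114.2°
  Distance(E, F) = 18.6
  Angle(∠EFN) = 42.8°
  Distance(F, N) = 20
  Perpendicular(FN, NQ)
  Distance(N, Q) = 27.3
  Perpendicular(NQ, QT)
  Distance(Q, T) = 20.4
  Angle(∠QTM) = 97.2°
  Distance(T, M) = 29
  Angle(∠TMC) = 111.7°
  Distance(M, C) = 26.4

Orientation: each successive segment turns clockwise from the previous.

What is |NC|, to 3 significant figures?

14.3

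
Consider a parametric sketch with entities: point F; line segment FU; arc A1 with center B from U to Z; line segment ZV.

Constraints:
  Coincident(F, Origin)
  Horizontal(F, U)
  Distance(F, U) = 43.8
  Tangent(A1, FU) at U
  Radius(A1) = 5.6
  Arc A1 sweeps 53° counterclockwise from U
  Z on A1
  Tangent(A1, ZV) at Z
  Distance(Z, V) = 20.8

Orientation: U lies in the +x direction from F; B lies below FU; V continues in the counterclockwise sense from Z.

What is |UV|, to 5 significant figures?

25.371

On A1, U sits at bearing 90° from B; a 53° counterclockwise sweep puts Z at bearing 143°, so Z = B + 5.6·(cos 143°, sin 143°) = (39.328, -2.2298). Since A1 is tangent to ZV there, BZ ⟂ ZV, so ZV runs along (−sin 143°, cos 143°); with |ZV| = 20.8, V = (26.810, -18.841). Then |UV| = |V − U| = 25.371.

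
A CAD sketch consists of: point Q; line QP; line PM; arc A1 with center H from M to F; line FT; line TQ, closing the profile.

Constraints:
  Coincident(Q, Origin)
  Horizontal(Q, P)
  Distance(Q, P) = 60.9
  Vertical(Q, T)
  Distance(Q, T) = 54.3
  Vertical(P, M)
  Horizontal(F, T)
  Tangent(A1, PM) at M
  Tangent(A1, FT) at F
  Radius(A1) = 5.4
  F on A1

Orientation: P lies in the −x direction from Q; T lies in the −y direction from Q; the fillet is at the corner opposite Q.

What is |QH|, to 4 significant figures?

73.97

Q is at the origin; QP is horizontal with |QP| = 60.9 and P on the −x side, so P = (-60.90, 0.000). QT is vertical with |QT| = 54.3 and T on the −y side, so T = (0.000, -54.30). The virtual corner opposite Q is at (-60.90, -54.30). The tangent condition forces HM to be normal to PM and since A1 is tangent to FT there, HF ⟂ FT, with radius 5.4, so the center H sits 5.4 in from both sides at H = (-55.50, -48.90). Then |QH| = |H − Q| = 73.97.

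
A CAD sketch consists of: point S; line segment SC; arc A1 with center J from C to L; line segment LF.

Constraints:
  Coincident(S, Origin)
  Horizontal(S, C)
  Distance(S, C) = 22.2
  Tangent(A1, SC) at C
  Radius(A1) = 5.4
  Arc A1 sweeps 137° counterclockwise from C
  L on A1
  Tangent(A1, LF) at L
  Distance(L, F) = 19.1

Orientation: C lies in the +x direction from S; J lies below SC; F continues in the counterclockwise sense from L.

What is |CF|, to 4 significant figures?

24.63

S is at the origin; SC is horizontal with |SC| = 22.2 and C on the +x side, so C = (22.20, 0.000). Tangency of A1 to SC means the radius JC is perpendicular to SC, so J = C + (0, -5.4) = (22.20, -5.400). On A1, C sits at bearing 90° from J; a 137° counterclockwise sweep puts L at bearing 227°, so L = J + 5.4·(cos 227°, sin 227°) = (18.52, -9.349). The tangent condition forces JL to be normal to LF, so LF runs along (−sin 227°, cos 227°); with |LF| = 19.1, F = (32.49, -22.38). Then |CF| = |F − C| = 24.63.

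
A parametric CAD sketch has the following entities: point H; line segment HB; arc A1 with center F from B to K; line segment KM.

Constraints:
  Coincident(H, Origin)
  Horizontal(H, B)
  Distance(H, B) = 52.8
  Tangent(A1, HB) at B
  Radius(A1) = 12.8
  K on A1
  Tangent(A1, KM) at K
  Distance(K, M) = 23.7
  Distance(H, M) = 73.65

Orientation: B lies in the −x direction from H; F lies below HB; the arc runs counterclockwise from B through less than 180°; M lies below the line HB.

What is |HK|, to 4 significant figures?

67.02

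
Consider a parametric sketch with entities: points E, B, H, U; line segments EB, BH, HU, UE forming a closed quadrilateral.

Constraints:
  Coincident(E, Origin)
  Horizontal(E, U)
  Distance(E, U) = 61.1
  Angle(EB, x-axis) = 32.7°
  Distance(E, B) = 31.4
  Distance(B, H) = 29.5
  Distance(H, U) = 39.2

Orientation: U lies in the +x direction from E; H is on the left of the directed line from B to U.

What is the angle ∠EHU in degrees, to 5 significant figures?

71.821°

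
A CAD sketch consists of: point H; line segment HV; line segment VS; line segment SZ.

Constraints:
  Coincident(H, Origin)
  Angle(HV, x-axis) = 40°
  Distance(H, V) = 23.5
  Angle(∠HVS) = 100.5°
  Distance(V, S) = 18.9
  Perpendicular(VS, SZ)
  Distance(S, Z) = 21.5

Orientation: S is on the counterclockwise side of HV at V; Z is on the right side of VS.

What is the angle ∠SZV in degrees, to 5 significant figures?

41.318°

∠HVS = 100.5°, so VS runs at 40.0° + (180° − 100.5°) = 119.50° from the x-axis; with |VS| = 18.9, S = V + 18.9·(cos 119.50°, sin 119.50°) = (8.6952, 31.555). VS is perpendicular to SZ; with |SZ| = 21.5 on the right of VS, Z = S + 21.5·(0.87036, 0.49242) = (27.408, 42.142). Then cos ∠SZV = ZS·ZV / (|ZS||ZV|), giving 41.318°.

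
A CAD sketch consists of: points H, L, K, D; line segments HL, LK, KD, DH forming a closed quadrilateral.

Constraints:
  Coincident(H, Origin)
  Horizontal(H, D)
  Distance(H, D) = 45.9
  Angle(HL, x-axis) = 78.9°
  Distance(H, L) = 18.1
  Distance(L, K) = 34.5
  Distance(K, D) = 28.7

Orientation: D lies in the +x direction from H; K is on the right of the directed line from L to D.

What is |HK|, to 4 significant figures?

23.64

Checks: |LK| = 34.50 ✓; |KD| = 28.70 ✓.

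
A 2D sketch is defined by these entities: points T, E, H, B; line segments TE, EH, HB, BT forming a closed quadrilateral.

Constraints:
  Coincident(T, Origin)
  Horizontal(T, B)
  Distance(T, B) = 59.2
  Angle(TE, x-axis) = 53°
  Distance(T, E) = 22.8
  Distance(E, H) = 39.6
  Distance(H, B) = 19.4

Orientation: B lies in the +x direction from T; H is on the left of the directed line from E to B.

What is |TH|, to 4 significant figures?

56.43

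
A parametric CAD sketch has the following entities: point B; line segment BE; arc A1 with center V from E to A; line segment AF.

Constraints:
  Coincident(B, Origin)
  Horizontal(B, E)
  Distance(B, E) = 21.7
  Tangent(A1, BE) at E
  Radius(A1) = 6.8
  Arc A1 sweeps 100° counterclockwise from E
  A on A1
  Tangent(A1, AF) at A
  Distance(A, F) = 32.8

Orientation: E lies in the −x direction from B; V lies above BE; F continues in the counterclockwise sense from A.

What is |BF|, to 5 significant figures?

45.289

On A1, E sits at bearing -90° from V; a 100° counterclockwise sweep puts A at bearing 10°, so A = V + 6.8·(cos 10°, sin 10°) = (-15.003, 7.9808). Tangency of A1 to AF means the radius VA is perpendicular to AF, so AF runs along (−sin 10°, cos 10°); with |AF| = 32.8, F = (-20.699, 40.283). Then |BF| = |F − B| = 45.289.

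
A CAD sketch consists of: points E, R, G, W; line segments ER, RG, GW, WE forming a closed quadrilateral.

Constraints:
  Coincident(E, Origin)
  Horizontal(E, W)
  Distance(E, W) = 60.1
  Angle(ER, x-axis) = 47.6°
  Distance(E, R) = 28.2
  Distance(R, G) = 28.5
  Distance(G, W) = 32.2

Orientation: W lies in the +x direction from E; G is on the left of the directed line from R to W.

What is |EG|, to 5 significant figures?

54.672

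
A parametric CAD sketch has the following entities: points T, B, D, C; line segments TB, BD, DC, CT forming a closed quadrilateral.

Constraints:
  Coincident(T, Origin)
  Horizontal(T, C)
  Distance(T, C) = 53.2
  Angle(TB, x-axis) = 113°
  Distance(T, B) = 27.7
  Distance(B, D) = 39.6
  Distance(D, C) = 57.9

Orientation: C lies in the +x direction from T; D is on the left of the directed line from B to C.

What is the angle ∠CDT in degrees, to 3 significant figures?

57.1°

T is at the origin; TC is horizontal with |TC| = 53.2 and C in +x, so C = (53.2, 0). TB runs at 113.0° with |TB| = 27.7, so B = (-10.8, 25.5). D is determined by |BD| = 39.6 and |DC| = 57.9 together: it lies at the intersection of circle(B, 39.6) and circle(C, 57.9). With |BC| = 68.9, the foot of the radical line on BC is 21.5 from B and the perpendicular offset is √(39.6² − 21.5²) = 33.2. Taking the left-of-BC solution: D = (21.5, 48.4).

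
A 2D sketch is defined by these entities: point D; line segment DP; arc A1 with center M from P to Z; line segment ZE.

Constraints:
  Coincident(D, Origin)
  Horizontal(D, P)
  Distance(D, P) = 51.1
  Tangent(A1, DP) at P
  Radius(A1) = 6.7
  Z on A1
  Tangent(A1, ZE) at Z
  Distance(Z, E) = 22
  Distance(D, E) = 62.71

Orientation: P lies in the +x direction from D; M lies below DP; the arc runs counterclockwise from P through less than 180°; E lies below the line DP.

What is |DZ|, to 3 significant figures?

46.2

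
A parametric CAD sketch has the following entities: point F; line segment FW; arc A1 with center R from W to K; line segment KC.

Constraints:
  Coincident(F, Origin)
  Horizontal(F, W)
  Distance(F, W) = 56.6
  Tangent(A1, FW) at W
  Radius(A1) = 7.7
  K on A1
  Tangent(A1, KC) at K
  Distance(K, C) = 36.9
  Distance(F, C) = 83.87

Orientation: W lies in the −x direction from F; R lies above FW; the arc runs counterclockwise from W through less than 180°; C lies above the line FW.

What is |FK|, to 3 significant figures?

51.9

Checks: F = (0.00, 0.00) ✓; |RK| = 7.700 ✓; ∠(RK, KC) = 90.00° ✓; |KC| = 36.90 ✓; |FC| = 83.87 ✓.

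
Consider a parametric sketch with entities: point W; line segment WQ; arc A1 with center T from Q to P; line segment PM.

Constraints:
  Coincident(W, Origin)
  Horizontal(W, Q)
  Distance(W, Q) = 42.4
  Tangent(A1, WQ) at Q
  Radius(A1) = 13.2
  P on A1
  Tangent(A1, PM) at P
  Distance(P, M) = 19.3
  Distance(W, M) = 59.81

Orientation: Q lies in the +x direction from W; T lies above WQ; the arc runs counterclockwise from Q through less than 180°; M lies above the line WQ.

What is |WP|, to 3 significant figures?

57.6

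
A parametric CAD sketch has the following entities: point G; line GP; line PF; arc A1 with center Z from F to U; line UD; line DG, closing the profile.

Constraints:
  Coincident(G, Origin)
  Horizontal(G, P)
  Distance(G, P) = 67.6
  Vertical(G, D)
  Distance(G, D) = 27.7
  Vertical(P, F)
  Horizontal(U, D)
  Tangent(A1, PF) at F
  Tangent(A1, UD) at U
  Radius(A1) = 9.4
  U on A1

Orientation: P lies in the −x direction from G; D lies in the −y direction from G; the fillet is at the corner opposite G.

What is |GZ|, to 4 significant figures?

61.01

G and D share the same x with |GD| = 27.7 and D on the −y side, so D = (0.000, -27.70). The virtual corner opposite G is at (-67.60, -27.70). The tangent condition forces ZF to be normal to PF and tangency of A1 to UD means the radius ZU is perpendicular to UD, with radius 9.4, so the center Z sits 9.4 in from both sides at Z = (-58.20, -18.30). Then |GZ| = |Z − G| = 61.01.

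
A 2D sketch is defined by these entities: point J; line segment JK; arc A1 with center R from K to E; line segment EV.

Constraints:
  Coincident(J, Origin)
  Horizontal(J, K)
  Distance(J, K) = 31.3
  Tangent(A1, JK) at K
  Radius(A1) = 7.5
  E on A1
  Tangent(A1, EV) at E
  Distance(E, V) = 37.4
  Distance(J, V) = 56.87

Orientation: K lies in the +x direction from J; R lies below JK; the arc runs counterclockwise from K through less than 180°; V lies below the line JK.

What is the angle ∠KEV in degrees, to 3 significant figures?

127°

Checks: |RE| = 7.500 ✓; ∠(RE, EV) = 90.00° ✓; |EV| = 37.40 ✓; |JV| = 56.87 ✓.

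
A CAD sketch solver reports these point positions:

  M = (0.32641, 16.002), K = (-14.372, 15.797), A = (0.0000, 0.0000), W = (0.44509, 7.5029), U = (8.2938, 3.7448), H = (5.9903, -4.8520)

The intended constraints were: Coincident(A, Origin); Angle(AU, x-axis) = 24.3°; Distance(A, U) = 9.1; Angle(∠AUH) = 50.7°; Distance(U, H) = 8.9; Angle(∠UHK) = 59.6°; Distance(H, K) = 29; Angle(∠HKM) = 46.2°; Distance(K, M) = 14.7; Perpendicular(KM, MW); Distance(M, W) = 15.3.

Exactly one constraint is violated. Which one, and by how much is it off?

Distance(M, W) = 15.3 — off by 6.80.

A = (0.00, 0.00) ✓; AU at 24.30° ✓; |AU| = 9.100 ✓; ∠AUH = 50.70° ✓; |UH| = 8.900 ✓; ∠UHK = 59.60° ✓; |HK| = 29.00 ✓; ∠HKM = 46.20° ✓; |KM| = 14.70 ✓; ∠(KM, MW) = 90.00° ✓; |MW| = 8.500 ✗.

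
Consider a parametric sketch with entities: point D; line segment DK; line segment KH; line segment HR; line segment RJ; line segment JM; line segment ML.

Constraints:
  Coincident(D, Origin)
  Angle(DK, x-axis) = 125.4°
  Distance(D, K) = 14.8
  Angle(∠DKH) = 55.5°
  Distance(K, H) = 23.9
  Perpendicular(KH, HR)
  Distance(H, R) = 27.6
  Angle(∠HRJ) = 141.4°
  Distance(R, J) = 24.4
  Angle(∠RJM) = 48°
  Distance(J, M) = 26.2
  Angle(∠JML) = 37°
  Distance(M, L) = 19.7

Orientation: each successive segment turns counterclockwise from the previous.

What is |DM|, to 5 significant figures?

9.4999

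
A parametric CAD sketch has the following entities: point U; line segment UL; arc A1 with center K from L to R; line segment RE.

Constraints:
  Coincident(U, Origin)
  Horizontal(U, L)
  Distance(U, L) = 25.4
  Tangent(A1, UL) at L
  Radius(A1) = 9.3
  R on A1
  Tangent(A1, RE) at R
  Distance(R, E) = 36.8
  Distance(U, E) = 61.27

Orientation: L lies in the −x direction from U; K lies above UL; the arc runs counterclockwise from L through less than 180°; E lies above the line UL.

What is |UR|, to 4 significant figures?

24.54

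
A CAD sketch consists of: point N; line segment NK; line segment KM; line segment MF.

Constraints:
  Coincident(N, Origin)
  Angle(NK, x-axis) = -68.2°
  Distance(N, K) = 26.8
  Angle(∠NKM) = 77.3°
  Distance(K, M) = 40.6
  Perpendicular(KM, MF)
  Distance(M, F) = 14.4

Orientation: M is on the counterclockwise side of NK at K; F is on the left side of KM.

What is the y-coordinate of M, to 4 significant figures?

-1.887

N is at the origin; NK runs at -68.2° with length 26.8, so K = 26.8·(cos -68.2°, sin -68.2°) = (9.953, -24.88). ∠NKM = 77.3°, so KM runs at -68.2° + (180° − 77.3°) = 34.50° from the x-axis; with |KM| = 40.6, M = K + 40.6·(cos 34.50°, sin 34.50°) = (43.41, -1.887). So M.y = -1.887.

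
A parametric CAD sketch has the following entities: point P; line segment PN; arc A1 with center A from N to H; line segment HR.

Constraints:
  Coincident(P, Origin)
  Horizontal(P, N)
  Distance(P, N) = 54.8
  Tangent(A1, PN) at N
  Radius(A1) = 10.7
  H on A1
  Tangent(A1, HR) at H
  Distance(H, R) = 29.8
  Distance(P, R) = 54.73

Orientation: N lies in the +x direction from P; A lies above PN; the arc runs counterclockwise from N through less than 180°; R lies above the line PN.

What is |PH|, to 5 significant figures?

64.574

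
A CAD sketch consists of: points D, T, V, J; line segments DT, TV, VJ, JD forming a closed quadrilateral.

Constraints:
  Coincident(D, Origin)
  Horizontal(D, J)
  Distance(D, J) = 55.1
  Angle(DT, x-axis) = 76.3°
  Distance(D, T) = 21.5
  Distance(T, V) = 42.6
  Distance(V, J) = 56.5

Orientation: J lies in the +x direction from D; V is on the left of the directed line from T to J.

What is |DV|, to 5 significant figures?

62.318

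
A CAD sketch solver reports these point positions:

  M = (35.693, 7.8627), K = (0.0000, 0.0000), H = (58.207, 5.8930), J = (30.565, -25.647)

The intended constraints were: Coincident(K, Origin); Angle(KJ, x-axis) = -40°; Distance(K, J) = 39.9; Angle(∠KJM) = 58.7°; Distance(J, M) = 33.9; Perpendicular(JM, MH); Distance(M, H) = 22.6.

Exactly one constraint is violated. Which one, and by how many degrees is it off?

Perpendicular(JM, MH) — off by 3.70°.

K = (0.00, 0.00) ✓; KJ at -40.00° ✓; |KJ| = 39.90 ✓; ∠KJM = 58.70° ✓; |JM| = 33.90 ✓; ∠(JM, MH) = 86.30° ✗; |MH| = 22.60 ✓.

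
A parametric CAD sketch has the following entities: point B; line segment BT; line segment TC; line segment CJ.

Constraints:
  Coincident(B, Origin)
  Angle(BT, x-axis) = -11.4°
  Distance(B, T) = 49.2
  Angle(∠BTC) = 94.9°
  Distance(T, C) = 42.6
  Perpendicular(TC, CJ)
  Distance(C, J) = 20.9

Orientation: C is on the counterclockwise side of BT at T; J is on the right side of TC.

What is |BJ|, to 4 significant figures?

84.14

∠BTC = 94.9°, so TC runs at -11.4° + (180° − 94.9°) = 73.70° from the x-axis; with |TC| = 42.6, C = T + 42.6·(cos 73.70°, sin 73.70°) = (60.19, 31.16). TC is perpendicular to CJ; with |CJ| = 20.9 on the right of TC, J = C + 20.9·(0.9598, -0.2807) = (80.25, 25.30). Then |BJ| = |J − B| = 84.14.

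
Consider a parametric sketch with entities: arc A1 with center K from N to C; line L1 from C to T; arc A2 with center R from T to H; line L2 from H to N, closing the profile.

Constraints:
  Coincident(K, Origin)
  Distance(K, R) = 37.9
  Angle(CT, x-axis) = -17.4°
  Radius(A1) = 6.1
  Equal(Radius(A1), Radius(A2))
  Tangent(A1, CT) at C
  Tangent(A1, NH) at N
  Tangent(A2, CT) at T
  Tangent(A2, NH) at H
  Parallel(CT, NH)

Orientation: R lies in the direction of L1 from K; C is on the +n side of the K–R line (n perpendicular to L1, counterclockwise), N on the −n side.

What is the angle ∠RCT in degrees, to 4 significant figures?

9.143°

The slot axis is L1's direction at -17.4°, so u = (cos -17.4°, sin -17.4°) = (0.9542, -0.2990) and n = (−sin -17.4°, cos -17.4°) = (0.2990, 0.9542). K is at the origin and R lies 37.9 along u from K, so R = 37.9·u = (36.17, -11.33). Tangency of A1 to both parallel lines with radius 6.1 puts C and N at K ± 6.1·n: C = (1.824, 5.821), N = (-1.824, -5.821). Equal radii place T and H the same way about R: T = R + 6.1·n = (37.99, -5.513), H = R − 6.1·n = (34.34, -17.15). Then cos ∠RCT = CR·CT / (|CR||CT|), giving 9.143°.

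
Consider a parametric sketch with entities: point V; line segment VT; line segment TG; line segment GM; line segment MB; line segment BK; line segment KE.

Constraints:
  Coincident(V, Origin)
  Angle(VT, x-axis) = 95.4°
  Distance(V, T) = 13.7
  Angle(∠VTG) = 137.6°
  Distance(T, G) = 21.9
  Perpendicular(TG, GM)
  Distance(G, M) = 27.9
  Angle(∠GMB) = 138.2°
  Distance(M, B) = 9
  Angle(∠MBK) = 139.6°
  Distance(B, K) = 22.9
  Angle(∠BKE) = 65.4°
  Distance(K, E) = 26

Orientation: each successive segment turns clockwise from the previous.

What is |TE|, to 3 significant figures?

12.8

V is at the origin; VT runs at 95.4° with length 13.7, so T = (-1.29, 13.6). ∠VTG = 137.6° gives TG at 53.0° from the x-axis; with |TG| = 21.9, G = (11.9, 31.1). TG is perpendicular to GM, so GM runs at -37.0°; with |GM| = 27.9, M = (34.2, 14.3). ∠GMB = 138.2° gives MB at -78.8° from the x-axis; with |MB| = 9.0, B = (35.9, 5.51). ∠MBK = 139.6° gives BK at -119° from the x-axis; with |BK| = 22.9, K = (24.7, -14.5). ∠BKE = 65.4° gives KE at 126° from the x-axis; with |KE| = 26.0, E = (9.39, 6.50). Then |TE| = |E − T| = 12.8.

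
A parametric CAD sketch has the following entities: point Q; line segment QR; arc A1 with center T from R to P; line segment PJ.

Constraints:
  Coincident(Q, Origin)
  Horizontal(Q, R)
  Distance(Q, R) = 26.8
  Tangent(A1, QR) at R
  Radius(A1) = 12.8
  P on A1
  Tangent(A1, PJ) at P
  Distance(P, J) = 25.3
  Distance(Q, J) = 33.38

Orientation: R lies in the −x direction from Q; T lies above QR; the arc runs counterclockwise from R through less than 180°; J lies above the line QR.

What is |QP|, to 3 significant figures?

17.1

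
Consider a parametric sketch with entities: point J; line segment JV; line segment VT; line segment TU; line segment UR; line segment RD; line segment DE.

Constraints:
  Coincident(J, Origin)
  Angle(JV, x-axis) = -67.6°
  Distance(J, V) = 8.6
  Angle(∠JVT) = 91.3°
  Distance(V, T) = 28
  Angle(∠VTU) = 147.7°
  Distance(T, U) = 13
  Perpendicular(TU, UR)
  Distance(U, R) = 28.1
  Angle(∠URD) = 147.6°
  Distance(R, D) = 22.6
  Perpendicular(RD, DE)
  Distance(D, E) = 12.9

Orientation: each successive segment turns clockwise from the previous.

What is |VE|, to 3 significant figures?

28.8

J is at the origin; JV runs at -67.6° with length 8.6, so V = (3.28, -7.95). ∠JVT = 91.3° gives VT at -156° from the x-axis; with |VT| = 28.0, T = (-22.4, -19.2). ∠VTU = 147.7° gives TU at 171° from the x-axis; with |TU| = 13.0, U = (-35.2, -17.3). TU is perpendicular to UR, so UR runs at 81.4°; with |UR| = 28.1, R = (-31.0, 10.5). ∠URD = 147.6° gives RD at 49.0° from the x-axis; with |RD| = 22.6, D = (-16.2, 27.6). RD is perpendicular to DE, so DE runs at -41.0°; with |DE| = 12.9, E = (-6.45, 19.1). Then |VE| = |E − V| = 28.8.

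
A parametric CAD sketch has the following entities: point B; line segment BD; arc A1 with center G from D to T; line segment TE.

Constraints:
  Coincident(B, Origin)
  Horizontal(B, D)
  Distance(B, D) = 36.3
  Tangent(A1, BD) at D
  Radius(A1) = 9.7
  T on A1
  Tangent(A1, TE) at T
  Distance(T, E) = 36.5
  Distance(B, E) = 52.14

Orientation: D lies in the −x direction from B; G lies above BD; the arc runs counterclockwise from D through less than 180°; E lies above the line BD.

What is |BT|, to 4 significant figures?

28.18

B is at the origin; B and D share the same y with |BD| = 36.3 and D on the −x side, so D = (-36.30, 0.000). Tangency of A1 to BD means the radius GD is perpendicular to BD, so G = D + (0, 9.7) = (-36.30, 9.700). Since GT ⟂ TE (tangency), |GE| = √(9.7² + 36.5²) = 37.77 regardless of where T sits on A1. So E lies on both circle(B, 52.14) and circle(G, 37.77); the above-BD intersection is E = (-25.02, 45.74). T is the foot of the tangent from E: T = (-26.61, 9.278).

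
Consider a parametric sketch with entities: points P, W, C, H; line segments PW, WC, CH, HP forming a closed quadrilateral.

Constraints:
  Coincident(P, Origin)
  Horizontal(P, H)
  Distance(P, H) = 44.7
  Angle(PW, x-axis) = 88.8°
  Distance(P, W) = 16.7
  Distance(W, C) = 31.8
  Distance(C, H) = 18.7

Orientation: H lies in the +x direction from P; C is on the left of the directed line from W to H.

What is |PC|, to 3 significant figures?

34.8

Checks: P = (0.00, 0.00) ✓; |WC| = 31.80 ✓; |CH| = 18.70 ✓.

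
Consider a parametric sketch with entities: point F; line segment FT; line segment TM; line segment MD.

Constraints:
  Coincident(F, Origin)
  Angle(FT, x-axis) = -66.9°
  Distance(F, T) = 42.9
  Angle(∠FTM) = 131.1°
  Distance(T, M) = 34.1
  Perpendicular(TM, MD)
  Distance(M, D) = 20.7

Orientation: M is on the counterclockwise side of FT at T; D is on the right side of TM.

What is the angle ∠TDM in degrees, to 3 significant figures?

58.7°

F is at the origin; FT runs at -66.9° with length 42.9, so T = 42.9·(cos -66.9°, sin -66.9°) = (16.8, -39.5). ∠FTM = 131.1°, so TM runs at -66.9° + (180° − 131.1°) = -18.0° from the x-axis; with |TM| = 34.1, M = T + 34.1·(cos -18.0°, sin -18.0°) = (49.3, -50.0). TM ⟂ MD; with |MD| = 20.7 on the right of TM, D = M + 20.7·(-0.309, -0.951) = (42.9, -69.7). Then cos ∠TDM = DT·DM / (|DT||DM|), giving 58.7°.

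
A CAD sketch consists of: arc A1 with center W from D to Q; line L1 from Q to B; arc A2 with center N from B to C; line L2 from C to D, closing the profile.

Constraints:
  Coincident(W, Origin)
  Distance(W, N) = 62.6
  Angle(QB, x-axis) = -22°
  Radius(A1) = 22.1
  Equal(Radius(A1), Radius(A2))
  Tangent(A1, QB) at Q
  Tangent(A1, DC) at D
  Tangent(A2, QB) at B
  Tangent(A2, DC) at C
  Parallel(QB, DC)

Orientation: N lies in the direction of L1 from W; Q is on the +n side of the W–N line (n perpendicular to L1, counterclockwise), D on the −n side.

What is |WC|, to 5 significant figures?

66.387

Tangency of A1 to both parallel lines with radius 22.1 puts Q and D at W ± 22.1·n: Q = (8.2788, 20.491), D = (-8.2788, -20.491). Equal radii place B and C the same way about N: B = N + 22.1·n = (66.321, -2.9596), C = N − 22.1·n = (49.763, -43.941). Then |WC| = |C − W| = 66.387.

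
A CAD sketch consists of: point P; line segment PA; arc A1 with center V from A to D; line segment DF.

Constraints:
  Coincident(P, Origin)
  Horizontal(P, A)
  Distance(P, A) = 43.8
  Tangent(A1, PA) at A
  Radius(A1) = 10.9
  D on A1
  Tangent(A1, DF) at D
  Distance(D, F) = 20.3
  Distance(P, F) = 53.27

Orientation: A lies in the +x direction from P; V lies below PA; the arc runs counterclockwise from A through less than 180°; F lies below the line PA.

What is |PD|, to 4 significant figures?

36.83

Checks: |PA| = 43.80 ✓; |VD| = 10.90 ✓; ∠(VD, DF) = 90.00° ✓; |DF| = 20.30 ✓; |PF| = 53.27 ✓.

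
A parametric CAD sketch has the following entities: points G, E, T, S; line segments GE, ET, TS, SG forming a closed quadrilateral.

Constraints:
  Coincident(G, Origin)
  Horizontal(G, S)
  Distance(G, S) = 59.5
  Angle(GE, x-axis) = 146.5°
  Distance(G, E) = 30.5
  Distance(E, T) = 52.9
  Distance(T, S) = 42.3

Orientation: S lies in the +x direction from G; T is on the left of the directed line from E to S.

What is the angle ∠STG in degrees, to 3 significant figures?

96.2°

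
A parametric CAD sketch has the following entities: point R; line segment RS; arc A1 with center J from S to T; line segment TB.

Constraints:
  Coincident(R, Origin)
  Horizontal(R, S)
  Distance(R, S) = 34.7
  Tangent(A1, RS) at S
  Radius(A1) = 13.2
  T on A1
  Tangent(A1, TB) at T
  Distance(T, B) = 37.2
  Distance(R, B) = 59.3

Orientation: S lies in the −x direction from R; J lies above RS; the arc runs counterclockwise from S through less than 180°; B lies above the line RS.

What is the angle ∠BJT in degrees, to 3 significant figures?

70.5°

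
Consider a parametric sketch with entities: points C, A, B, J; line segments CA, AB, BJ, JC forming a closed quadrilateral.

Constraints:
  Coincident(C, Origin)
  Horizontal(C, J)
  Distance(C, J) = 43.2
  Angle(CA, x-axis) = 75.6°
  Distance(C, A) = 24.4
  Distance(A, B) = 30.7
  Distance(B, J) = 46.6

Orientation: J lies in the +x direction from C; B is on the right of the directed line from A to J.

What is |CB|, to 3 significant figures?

6.45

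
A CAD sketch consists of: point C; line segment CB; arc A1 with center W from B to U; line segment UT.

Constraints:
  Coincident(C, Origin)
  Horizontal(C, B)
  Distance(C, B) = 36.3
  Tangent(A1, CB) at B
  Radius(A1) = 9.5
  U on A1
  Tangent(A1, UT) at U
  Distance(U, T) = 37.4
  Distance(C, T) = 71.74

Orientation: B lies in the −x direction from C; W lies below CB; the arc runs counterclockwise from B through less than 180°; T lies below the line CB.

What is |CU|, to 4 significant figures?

45.49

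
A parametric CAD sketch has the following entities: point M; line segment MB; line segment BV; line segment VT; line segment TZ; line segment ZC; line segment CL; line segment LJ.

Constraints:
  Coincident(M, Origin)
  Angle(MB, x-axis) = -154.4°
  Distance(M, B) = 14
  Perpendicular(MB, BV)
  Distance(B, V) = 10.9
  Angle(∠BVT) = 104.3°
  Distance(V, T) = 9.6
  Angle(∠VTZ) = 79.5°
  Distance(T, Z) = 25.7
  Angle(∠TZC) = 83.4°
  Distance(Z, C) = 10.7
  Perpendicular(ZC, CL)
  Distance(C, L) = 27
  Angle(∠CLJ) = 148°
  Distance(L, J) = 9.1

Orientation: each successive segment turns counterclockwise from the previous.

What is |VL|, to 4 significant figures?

4.525

∠TZC = 83.4° gives ZC at -151.6° from the x-axis; with |ZC| = 10.7, C = (-17.46, 4.775). ZC ⟂ CL, so CL runs at -61.60°; with |CL| = 27.0, L = (-4.617, -18.98). Then |VL| = |L − V| = 4.525.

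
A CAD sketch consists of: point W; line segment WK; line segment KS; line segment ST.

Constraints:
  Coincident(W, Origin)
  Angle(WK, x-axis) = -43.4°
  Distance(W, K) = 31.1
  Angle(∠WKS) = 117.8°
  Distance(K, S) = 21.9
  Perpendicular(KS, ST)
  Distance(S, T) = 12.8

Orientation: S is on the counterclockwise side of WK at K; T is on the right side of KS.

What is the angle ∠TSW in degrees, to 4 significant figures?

127.1°

W is at the origin; WK runs at -43.4° with length 31.1, so K = 31.1·(cos -43.4°, sin -43.4°) = (22.60, -21.37). ∠WKS = 117.8°, so KS runs at -43.4° + (180° − 117.8°) = 18.80° from the x-axis; with |KS| = 21.9, S = K + 21.9·(cos 18.80°, sin 18.80°) = (43.33, -14.31). KS is perpendicular to ST; with |ST| = 12.8 on the right of KS, T = S + 12.8·(0.3223, -0.9466) = (47.45, -26.43). Then cos ∠TSW = ST·SW / (|ST||SW|), giving 127.1°.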